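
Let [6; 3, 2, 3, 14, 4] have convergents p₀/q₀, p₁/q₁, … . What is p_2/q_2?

Using pₖ = aₖpₖ₋₁ + pₖ₋₂, qₖ = aₖqₖ₋₁ + qₖ₋₂ (with p₋₁=1, p₋₂=0, q₋₁=0, q₋₂=1):
  k=0: a=6, p=6, q=1
  k=1: a=3, p=19, q=3
  k=2: a=2, p=44, q=7

44/7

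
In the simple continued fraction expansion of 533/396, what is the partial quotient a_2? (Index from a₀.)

1

533 = 1·396 + 137   →  a_0 = 1
396 = 2·137 + 122   →  a_1 = 2
137 = 1·122 + 15   →  a_2 = 1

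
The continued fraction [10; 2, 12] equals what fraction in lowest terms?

Using pₖ = aₖpₖ₋₁ + pₖ₋₂ and qₖ = aₖqₖ₋₁ + qₖ₋₂:
  k=0: a=10, p=10, q=1
  k=1: a=2, p=21, q=2
  k=2: a=12, p=262, q=25

262/25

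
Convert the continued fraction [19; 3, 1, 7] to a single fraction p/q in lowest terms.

597/31

Fold from the inside: start with 7/1.
  1 + 1/7 = 8/7
  3 + 7/8 = 31/8
  19 + 8/31 = 597/31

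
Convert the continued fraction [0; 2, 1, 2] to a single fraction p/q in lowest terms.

Using pₖ = aₖpₖ₋₁ + pₖ₋₂ and qₖ = aₖqₖ₋₁ + qₖ₋₂:
  k=0: a=0, p=0, q=1
  k=1: a=2, p=1, q=2
  k=2: a=1, p=1, q=3
  k=3: a=2, p=3, q=8

3/8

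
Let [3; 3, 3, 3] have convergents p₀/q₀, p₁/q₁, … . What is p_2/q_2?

Using pₖ = aₖpₖ₋₁ + pₖ₋₂, qₖ = aₖqₖ₋₁ + qₖ₋₂ (with p₋₁=1, p₋₂=0, q₋₁=0, q₋₂=1):
  k=0: a=3, p=3, q=1
  k=1: a=3, p=10, q=3
  k=2: a=3, p=33, q=10

33/10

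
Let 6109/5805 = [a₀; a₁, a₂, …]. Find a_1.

19

6109 = 1·5805 + 304   →  a_0 = 1
5805 = 19·304 + 29   →  a_1 = 19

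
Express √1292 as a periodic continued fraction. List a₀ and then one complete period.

a₀ = ⌊√1292⌋ = 35.

[35; 1, 16, 1, 70]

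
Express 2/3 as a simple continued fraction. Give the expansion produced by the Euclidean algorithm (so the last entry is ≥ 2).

[0; 1, 2]

2 = 0*3 + 2
3 = 1*2 + 1
2 = 2*1 + 0  (stop)
So 2/3 = [0; 1, 2].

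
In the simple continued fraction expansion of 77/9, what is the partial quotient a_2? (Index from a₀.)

77 = 8·9 + 5   →  a_0 = 8
9 = 1·5 + 4   →  a_1 = 1
5 = 1·4 + 1   →  a_2 = 1

1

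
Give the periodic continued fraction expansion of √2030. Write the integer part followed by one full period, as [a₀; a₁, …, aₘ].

a₀ = ⌊√2030⌋ = 45.
With m₀=0, d₀=1 and mₖ₊₁ = dₖaₖ − mₖ, dₖ₊₁ = (n − mₖ₊₁²)/dₖ, aₖ₊₁ = ⌊(a₀+mₖ₊₁)/dₖ₊₁⌋:
  k=1: m=45, d=5, a=18
  k=2: m=45, d=1, a=90
d=1 and a=2a₀=90 at k=2, so the next step gives (m, d) = (45, 5) again — its k=1 value — and the period has length 2.

[45; 18, 90]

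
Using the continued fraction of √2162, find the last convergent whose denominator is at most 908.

17297/372

√2162 = [46; 2, 92, …] (period length 2).
Convergents:
  p_0/q_0 = 46/1
  p_1/q_1 = 93/2
  p_2/q_2 = 8602/185
  p_3/q_3 = 17297/372
  p_4/q_4 = 1599926/34409
q_3 = 372 ≤ 908 < 34409 = q_4, so the answer is 17297/372.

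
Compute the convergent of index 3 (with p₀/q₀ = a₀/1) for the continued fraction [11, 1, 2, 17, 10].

Using pₖ = aₖpₖ₋₁ + pₖ₋₂, qₖ = aₖqₖ₋₁ + qₖ₋₂ (with p₋₁=1, p₋₂=0, q₋₁=0, q₋₂=1):
  k=0: a=11, p=11, q=1
  k=1: a=1, p=12, q=1
  k=2: a=2, p=35, q=3
  k=3: a=17, p=607, q=52

607/52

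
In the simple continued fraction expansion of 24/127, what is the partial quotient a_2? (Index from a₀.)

24 = 0·127 + 24   →  a_0 = 0
127 = 5·24 + 7   →  a_1 = 5
24 = 3·7 + 3   →  a_2 = 3

3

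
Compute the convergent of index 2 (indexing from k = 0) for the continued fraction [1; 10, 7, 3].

Using pₖ = aₖpₖ₋₁ + pₖ₋₂, qₖ = aₖqₖ₋₁ + qₖ₋₂ (with p₋₁=1, p₋₂=0, q₋₁=0, q₋₂=1):
  k=0: a=1, p=1, q=1
  k=1: a=10, p=11, q=10
  k=2: a=7, p=78, q=71

78/71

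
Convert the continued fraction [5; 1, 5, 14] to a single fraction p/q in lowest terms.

Fold from the inside: start with 14/1.
  5 + 1/14 = 71/14
  1 + 14/71 = 85/71
  5 + 71/85 = 496/85

496/85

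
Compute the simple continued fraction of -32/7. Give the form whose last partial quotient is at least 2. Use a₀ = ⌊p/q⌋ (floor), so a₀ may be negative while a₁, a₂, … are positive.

[-5; 2, 3]

-32 = -5*7 + 3
7 = 2*3 + 1
3 = 3*1 + 0  (stop)
So -32/7 = [-5; 2, 3].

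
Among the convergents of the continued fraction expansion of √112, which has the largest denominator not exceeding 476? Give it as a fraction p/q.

√112 = [10; 1, 1, 2, 1, 1, 20, …] (period length 6).
Convergents:
  p_0/q_0 = 10/1
  p_1/q_1 = 11/1
  p_2/q_2 = 21/2
  p_3/q_3 = 53/5
  p_4/q_4 = 74/7
  p_5/q_5 = 127/12
  p_6/q_6 = 2614/247
  p_7/q_7 = 2741/259
  p_8/q_8 = 5355/506
q_7 = 259 ≤ 476 < 506 = q_8, so the answer is 2741/259.

2741/259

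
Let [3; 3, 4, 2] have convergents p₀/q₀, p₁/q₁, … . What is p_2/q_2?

Using pₖ = aₖpₖ₋₁ + pₖ₋₂, qₖ = aₖqₖ₋₁ + qₖ₋₂ (with p₋₁=1, p₋₂=0, q₋₁=0, q₋₂=1):
  k=0: a=3, p=3, q=1
  k=1: a=3, p=10, q=3
  k=2: a=4, p=43, q=13

43/13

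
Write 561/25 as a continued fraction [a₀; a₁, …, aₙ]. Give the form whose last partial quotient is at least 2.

561 = 22×25 + 11
25 = 2×11 + 3
11 = 3×3 + 2
3 = 1×2 + 1
2 = 2×1 + 0  (stop)
So 561/25 = [22; 2, 3, 1, 2].

[22; 2, 3, 1, 2]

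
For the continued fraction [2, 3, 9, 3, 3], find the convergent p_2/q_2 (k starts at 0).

Using pₖ = aₖpₖ₋₁ + pₖ₋₂, qₖ = aₖqₖ₋₁ + qₖ₋₂ (with p₋₁=1, p₋₂=0, q₋₁=0, q₋₂=1):
  k=0: a=2, p=2, q=1
  k=1: a=3, p=7, q=3
  k=2: a=9, p=65, q=28

65/28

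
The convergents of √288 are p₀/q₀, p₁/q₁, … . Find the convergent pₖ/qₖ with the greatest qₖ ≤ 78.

√288 = [16; 1, 32, …] (period length 2).
Convergents:
  p_0/q_0 = 16/1
  p_1/q_1 = 17/1
  p_2/q_2 = 560/33
  p_3/q_3 = 577/34
  p_4/q_4 = 19024/1121
q_3 = 34 ≤ 78 < 1121 = q_4, so the answer is 577/34.

577/34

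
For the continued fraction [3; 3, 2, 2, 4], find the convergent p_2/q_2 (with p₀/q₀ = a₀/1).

23/7

Using pₖ = aₖpₖ₋₁ + pₖ₋₂, qₖ = aₖqₖ₋₁ + qₖ₋₂ (with p₋₁=1, p₋₂=0, q₋₁=0, q₋₂=1):
  k=0: a=3, p=3, q=1
  k=1: a=3, p=10, q=3
  k=2: a=2, p=23, q=7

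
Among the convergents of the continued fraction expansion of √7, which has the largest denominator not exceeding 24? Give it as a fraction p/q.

45/17

√7 = [2; 1, 1, 1, 4, …] (period length 4).
Convergents:
  p_0/q_0 = 2/1
  p_1/q_1 = 3/1
  p_2/q_2 = 5/2
  p_3/q_3 = 8/3
  p_4/q_4 = 37/14
  p_5/q_5 = 45/17
  p_6/q_6 = 82/31
q_5 = 17 ≤ 24 < 31 = q_6, so the answer is 45/17.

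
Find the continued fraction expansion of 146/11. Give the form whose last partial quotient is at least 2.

146 = 13·11 + 3
11 = 3·3 + 2
3 = 1·2 + 1
2 = 2·1 + 0  (stop)
So 146/11 = [13; 3, 1, 2].

[13; 3, 1, 2]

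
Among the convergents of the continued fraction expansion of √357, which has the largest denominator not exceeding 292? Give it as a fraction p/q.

3401/180

√357 = [18; 1, 8, 2, 8, 1, 36, …] (period length 6).
Convergents:
  p_0/q_0 = 18/1
  p_1/q_1 = 19/1
  p_2/q_2 = 170/9
  p_3/q_3 = 359/19
  p_4/q_4 = 3042/161
  p_5/q_5 = 3401/180
  p_6/q_6 = 125478/6641
q_5 = 180 ≤ 292 < 6641 = q_6, so the answer is 3401/180.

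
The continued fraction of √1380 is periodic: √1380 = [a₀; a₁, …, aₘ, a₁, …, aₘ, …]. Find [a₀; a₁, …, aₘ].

[37; 6, 1, 2, 1, 6, 74]

a₀ = ⌊√1380⌋ = 37.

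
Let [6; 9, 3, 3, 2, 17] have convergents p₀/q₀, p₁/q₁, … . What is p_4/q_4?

1307/214

Using pₖ = aₖpₖ₋₁ + pₖ₋₂, qₖ = aₖqₖ₋₁ + qₖ₋₂ (with p₋₁=1, p₋₂=0, q₋₁=0, q₋₂=1):
  k=0: a=6, p=6, q=1
  k=1: a=9, p=55, q=9
  k=2: a=3, p=171, q=28
  k=3: a=3, p=568, q=93
  k=4: a=2, p=1307, q=214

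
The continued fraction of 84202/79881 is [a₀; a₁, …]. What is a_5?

84202 = 1·79881 + 4321   →  a_0 = 1
79881 = 18·4321 + 2103   →  a_1 = 18
4321 = 2·2103 + 115   →  a_2 = 2
2103 = 18·115 + 33   →  a_3 = 18
115 = 3·33 + 16   →  a_4 = 3
33 = 2·16 + 1   →  a_5 = 2

2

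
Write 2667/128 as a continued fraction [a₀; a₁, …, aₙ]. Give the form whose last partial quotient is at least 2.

[20; 1, 5, 10, 2]

2667 = 20·128 + 107
128 = 1·107 + 21
107 = 5·21 + 2
21 = 10·2 + 1
2 = 2·1 + 0  (stop)
So 2667/128 = [20; 1, 5, 10, 2].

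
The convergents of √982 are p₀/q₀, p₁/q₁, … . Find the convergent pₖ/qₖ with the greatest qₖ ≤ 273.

√982 = [31; 2, 1, 30, 1, 2, 62, …] (period length 6).
Convergents:
  p_0/q_0 = 31/1
  p_1/q_1 = 63/2
  p_2/q_2 = 94/3
  p_3/q_3 = 2883/92
  p_4/q_4 = 2977/95
  p_5/q_5 = 8837/282
q_4 = 95 ≤ 273 < 282 = q_5, so the answer is 2977/95.

2977/95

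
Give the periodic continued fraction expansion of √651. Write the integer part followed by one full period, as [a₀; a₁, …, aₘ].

[25; 1, 1, 16, 1, 1, 50]

a₀ = ⌊√651⌋ = 25.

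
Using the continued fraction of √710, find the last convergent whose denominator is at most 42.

√710 = [26; 1, 1, 1, 4, 1, 1, 1, 52, …] (period length 8).
Convergents:
  p_0/q_0 = 26/1
  p_1/q_1 = 27/1
  p_2/q_2 = 53/2
  p_3/q_3 = 80/3
  p_4/q_4 = 373/14
  p_5/q_5 = 453/17
  p_6/q_6 = 826/31
  p_7/q_7 = 1279/48
q_6 = 31 ≤ 42 < 48 = q_7, so the answer is 826/31.

826/31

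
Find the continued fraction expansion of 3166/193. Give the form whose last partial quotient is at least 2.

3166 = 16×193 + 78
193 = 2×78 + 37
78 = 2×37 + 4
37 = 9×4 + 1
4 = 4×1 + 0  (stop)
So 3166/193 = [16; 2, 2, 9, 4].

[16; 2, 2, 9, 4]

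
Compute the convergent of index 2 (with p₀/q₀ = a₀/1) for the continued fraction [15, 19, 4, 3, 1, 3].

1159/77

Using pₖ = aₖpₖ₋₁ + pₖ₋₂, qₖ = aₖqₖ₋₁ + qₖ₋₂ (with p₋₁=1, p₋₂=0, q₋₁=0, q₋₂=1):
  k=0: a=15, p=15, q=1
  k=1: a=19, p=286, q=19
  k=2: a=4, p=1159, q=77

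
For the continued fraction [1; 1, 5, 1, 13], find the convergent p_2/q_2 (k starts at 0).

Using pₖ = aₖpₖ₋₁ + pₖ₋₂, qₖ = aₖqₖ₋₁ + qₖ₋₂ (with p₋₁=1, p₋₂=0, q₋₁=0, q₋₂=1):
  k=0: a=1, p=1, q=1
  k=1: a=1, p=2, q=1
  k=2: a=5, p=11, q=6

11/6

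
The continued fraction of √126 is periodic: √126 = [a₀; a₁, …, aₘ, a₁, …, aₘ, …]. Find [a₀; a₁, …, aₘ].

a₀ = ⌊√126⌋ = 11.
With m₀=0, d₀=1 and mₖ₊₁ = dₖaₖ − mₖ, dₖ₊₁ = (n − mₖ₊₁²)/dₖ, aₖ₊₁ = ⌊(a₀+mₖ₊₁)/dₖ₊₁⌋:
  k=1: m=11, d=5, a=4
  k=2: m=9, d=9, a=2
  k=3: m=9, d=5, a=4
  k=4: m=11, d=1, a=22
d=1 and a=2a₀=22 at k=4, so the next step gives (m, d) = (11, 5) again — its k=1 value — and the period has length 4.

[11; 4, 2, 4, 22]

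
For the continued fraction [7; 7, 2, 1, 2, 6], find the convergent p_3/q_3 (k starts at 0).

157/22

Using pₖ = aₖpₖ₋₁ + pₖ₋₂, qₖ = aₖqₖ₋₁ + qₖ₋₂ (with p₋₁=1, p₋₂=0, q₋₁=0, q₋₂=1):
  k=0: a=7, p=7, q=1
  k=1: a=7, p=50, q=7
  k=2: a=2, p=107, q=15
  k=3: a=1, p=157, q=22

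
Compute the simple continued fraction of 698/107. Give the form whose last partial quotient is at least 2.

[6; 1, 1, 10, 5]

698 = 6×107 + 56
107 = 1×56 + 51
56 = 1×51 + 5
51 = 10×5 + 1
5 = 5×1 + 0  (stop)
So 698/107 = [6; 1, 1, 10, 5].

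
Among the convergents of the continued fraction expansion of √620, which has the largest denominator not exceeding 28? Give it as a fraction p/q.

√620 = [24; 1, 8, 1, 48, …] (period length 4).
Convergents:
  p_0/q_0 = 24/1
  p_1/q_1 = 25/1
  p_2/q_2 = 224/9
  p_3/q_3 = 249/10
  p_4/q_4 = 12176/489
q_3 = 10 ≤ 28 < 489 = q_4, so the answer is 249/10.

249/10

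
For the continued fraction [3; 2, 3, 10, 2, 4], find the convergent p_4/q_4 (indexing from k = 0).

Using pₖ = aₖpₖ₋₁ + pₖ₋₂, qₖ = aₖqₖ₋₁ + qₖ₋₂ (with p₋₁=1, p₋₂=0, q₋₁=0, q₋₂=1):
  k=0: a=3, p=3, q=1
  k=1: a=2, p=7, q=2
  k=2: a=3, p=24, q=7
  k=3: a=10, p=247, q=72
  k=4: a=2, p=518, q=151

518/151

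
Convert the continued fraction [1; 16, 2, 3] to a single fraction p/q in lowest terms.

122/115

Fold from the inside: start with 3/1.
  2 + 1/3 = 7/3
  16 + 3/7 = 115/7
  1 + 7/115 = 122/115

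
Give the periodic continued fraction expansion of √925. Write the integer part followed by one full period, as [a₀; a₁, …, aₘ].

[30; 2, 2, 2, 2, 60]

a₀ = ⌊√925⌋ = 30.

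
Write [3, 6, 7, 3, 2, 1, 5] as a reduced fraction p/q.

Using pₖ = aₖpₖ₋₁ + pₖ₋₂ and qₖ = aₖqₖ₋₁ + qₖ₋₂:
  k=0: a=3, p=3, q=1
  k=1: a=6, p=19, q=6
  k=2: a=7, p=136, q=43
  k=3: a=3, p=427, q=135
  k=4: a=2, p=990, q=313
  k=5: a=1, p=1417, q=448
  k=6: a=5, p=8075, q=2553

8075/2553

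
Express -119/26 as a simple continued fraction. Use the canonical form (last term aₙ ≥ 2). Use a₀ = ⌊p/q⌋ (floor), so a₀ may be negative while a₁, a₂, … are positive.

[-5; 2, 2, 1, 3]

-119 = -5·26 + 11
26 = 2·11 + 4
11 = 2·4 + 3
4 = 1·3 + 1
3 = 3·1 + 0  (stop)
So -119/26 = [-5; 2, 2, 1, 3].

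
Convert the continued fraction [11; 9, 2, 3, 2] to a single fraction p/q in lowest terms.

1677/151

Fold from the inside: start with 2/1.
  3 + 1/2 = 7/2
  2 + 2/7 = 16/7
  9 + 7/16 = 151/16
  11 + 16/151 = 1677/151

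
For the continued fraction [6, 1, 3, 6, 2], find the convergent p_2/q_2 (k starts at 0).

Using pₖ = aₖpₖ₋₁ + pₖ₋₂, qₖ = aₖqₖ₋₁ + qₖ₋₂ (with p₋₁=1, p₋₂=0, q₋₁=0, q₋₂=1):
  k=0: a=6, p=6, q=1
  k=1: a=1, p=7, q=1
  k=2: a=3, p=27, q=4

27/4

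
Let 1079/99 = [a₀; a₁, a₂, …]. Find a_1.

1

1079 = 10·99 + 89   →  a_0 = 10
99 = 1·89 + 10   →  a_1 = 1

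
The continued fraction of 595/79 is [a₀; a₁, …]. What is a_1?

1

595 = 7·79 + 42   →  a_0 = 7
79 = 1·42 + 37   →  a_1 = 1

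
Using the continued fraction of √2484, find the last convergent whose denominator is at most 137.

6529/131

√2484 = [49; 1, 5, 4, 5, 1, 98, …] (period length 6).
Convergents:
  p_0/q_0 = 49/1
  p_1/q_1 = 50/1
  p_2/q_2 = 299/6
  p_3/q_3 = 1246/25
  p_4/q_4 = 6529/131
  p_5/q_5 = 7775/156
q_4 = 131 ≤ 137 < 156 = q_5, so the answer is 6529/131.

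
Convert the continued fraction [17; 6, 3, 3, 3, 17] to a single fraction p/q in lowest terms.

61754/3599

Fold from the inside: start with 17/1.
  3 + 1/17 = 52/17
  3 + 17/52 = 173/52
  3 + 52/173 = 571/173
  6 + 173/571 = 3599/571
  17 + 571/3599 = 61754/3599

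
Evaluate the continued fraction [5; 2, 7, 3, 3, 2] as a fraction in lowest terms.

Using pₖ = aₖpₖ₋₁ + pₖ₋₂ and qₖ = aₖqₖ₋₁ + qₖ₋₂:
  k=0: a=5, p=5, q=1
  k=1: a=2, p=11, q=2
  k=2: a=7, p=82, q=15
  k=3: a=3, p=257, q=47
  k=4: a=3, p=853, q=156
  k=5: a=2, p=1963, q=359

1963/359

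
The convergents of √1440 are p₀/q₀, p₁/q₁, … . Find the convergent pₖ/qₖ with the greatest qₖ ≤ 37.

721/19

√1440 = [37; 1, 17, 1, 74, …] (period length 4).
Convergents:
  p_0/q_0 = 37/1
  p_1/q_1 = 38/1
  p_2/q_2 = 683/18
  p_3/q_3 = 721/19
  p_4/q_4 = 54037/1424
q_3 = 19 ≤ 37 < 1424 = q_4, so the answer is 721/19.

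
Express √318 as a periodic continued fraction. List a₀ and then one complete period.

[17; 1, 4, 1, 34]

a₀ = ⌊√318⌋ = 17.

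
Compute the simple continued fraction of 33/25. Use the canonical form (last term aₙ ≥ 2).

[1; 3, 8]

33 = 1*25 + 8
25 = 3*8 + 1
8 = 8*1 + 0  (stop)
So 33/25 = [1; 3, 8].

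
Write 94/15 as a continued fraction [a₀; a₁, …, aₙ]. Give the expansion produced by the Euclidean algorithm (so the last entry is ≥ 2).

[6; 3, 1, 3]

94 = 6×15 + 4
15 = 3×4 + 3
4 = 1×3 + 1
3 = 3×1 + 0  (stop)
So 94/15 = [6; 3, 1, 3].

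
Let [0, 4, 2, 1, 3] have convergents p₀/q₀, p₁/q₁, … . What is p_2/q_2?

Using pₖ = aₖpₖ₋₁ + pₖ₋₂, qₖ = aₖqₖ₋₁ + qₖ₋₂ (with p₋₁=1, p₋₂=0, q₋₁=0, q₋₂=1):
  k=0: a=0, p=0, q=1
  k=1: a=4, p=1, q=4
  k=2: a=2, p=2, q=9

2/9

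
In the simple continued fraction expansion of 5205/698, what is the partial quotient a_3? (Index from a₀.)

5205 = 7·698 + 319   →  a_0 = 7
698 = 2·319 + 60   →  a_1 = 2
319 = 5·60 + 19   →  a_2 = 5
60 = 3·19 + 3   →  a_3 = 3

3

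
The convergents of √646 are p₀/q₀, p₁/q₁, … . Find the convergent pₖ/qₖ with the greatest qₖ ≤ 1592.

31059/1222

√646 = [25; 2, 2, 2, 50, …] (period length 4).
Convergents:
  p_0/q_0 = 25/1
  p_1/q_1 = 51/2
  p_2/q_2 = 127/5
  p_3/q_3 = 305/12
  p_4/q_4 = 15377/605
  p_5/q_5 = 31059/1222
  p_6/q_6 = 77495/3049
q_5 = 1222 ≤ 1592 < 3049 = q_6, so the answer is 31059/1222.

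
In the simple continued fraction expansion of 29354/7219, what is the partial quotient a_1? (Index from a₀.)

29354 = 4·7219 + 478   →  a_0 = 4
7219 = 15·478 + 49   →  a_1 = 15

15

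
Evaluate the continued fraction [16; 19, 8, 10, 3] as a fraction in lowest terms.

Fold from the inside: start with 3/1.
  10 + 1/3 = 31/3
  8 + 3/31 = 251/31
  19 + 31/251 = 4800/251
  16 + 251/4800 = 77051/4800

77051/4800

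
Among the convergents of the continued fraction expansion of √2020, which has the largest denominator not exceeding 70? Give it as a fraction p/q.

√2020 = [44; 1, 16, 1, 88, …] (period length 4).
Convergents:
  p_0/q_0 = 44/1
  p_1/q_1 = 45/1
  p_2/q_2 = 764/17
  p_3/q_3 = 809/18
  p_4/q_4 = 71956/1601
q_3 = 18 ≤ 70 < 1601 = q_4, so the answer is 809/18.

809/18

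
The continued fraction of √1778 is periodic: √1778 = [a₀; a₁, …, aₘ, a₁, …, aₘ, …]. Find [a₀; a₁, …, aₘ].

a₀ = ⌊√1778⌋ = 42.
With m₀=0, d₀=1 and mₖ₊₁ = dₖaₖ − mₖ, dₖ₊₁ = (n − mₖ₊₁²)/dₖ, aₖ₊₁ = ⌊(a₀+mₖ₊₁)/dₖ₊₁⌋:
  k=1: m=42, d=14, a=6
  k=2: m=42, d=1, a=84
d=1 and a=2a₀=84 at k=2, so the next step gives (m, d) = (42, 14) again — its k=1 value — and the period has length 2.

[42; 6, 84]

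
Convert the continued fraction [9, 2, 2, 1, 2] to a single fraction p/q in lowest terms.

179/19

Fold from the inside: start with 2/1.
  1 + 1/2 = 3/2
  2 + 2/3 = 8/3
  2 + 3/8 = 19/8
  9 + 8/19 = 179/19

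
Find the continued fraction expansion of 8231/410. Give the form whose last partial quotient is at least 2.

[20; 13, 4, 2, 3]

8231 = 20×410 + 31
410 = 13×31 + 7
31 = 4×7 + 3
7 = 2×3 + 1
3 = 3×1 + 0  (stop)
So 8231/410 = [20; 13, 4, 2, 3].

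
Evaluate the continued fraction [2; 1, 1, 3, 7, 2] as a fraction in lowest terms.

Using pₖ = aₖpₖ₋₁ + pₖ₋₂ and qₖ = aₖqₖ₋₁ + qₖ₋₂:
  k=0: a=2, p=2, q=1
  k=1: a=1, p=3, q=1
  k=2: a=1, p=5, q=2
  k=3: a=3, p=18, q=7
  k=4: a=7, p=131, q=51
  k=5: a=2, p=280, q=109

280/109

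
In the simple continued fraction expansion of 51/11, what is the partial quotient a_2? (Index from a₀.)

51 = 4·11 + 7   →  a_0 = 4
11 = 1·7 + 4   →  a_1 = 1
7 = 1·4 + 3   →  a_2 = 1

1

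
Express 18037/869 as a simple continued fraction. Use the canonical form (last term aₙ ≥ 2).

18037 = 20*869 + 657
869 = 1*657 + 212
657 = 3*212 + 21
212 = 10*21 + 2
21 = 10*2 + 1
2 = 2*1 + 0  (stop)
So 18037/869 = [20; 1, 3, 10, 10, 2].

[20; 1, 3, 10, 10, 2]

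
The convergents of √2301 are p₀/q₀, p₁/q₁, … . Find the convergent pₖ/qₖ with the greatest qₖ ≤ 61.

1535/32

√2301 = [47; 1, 30, 1, 94, …] (period length 4).
Convergents:
  p_0/q_0 = 47/1
  p_1/q_1 = 48/1
  p_2/q_2 = 1487/31
  p_3/q_3 = 1535/32
  p_4/q_4 = 145777/3039
q_3 = 32 ≤ 61 < 3039 = q_4, so the answer is 1535/32.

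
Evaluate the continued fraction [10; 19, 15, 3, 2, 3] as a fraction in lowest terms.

70337/6997

Using pₖ = aₖpₖ₋₁ + pₖ₋₂ and qₖ = aₖqₖ₋₁ + qₖ₋₂:
  k=0: a=10, p=10, q=1
  k=1: a=19, p=191, q=19
  k=2: a=15, p=2875, q=286
  k=3: a=3, p=8816, q=877
  k=4: a=2, p=20507, q=2040
  k=5: a=3, p=70337, q=6997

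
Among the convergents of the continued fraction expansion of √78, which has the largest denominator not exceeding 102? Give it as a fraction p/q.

√78 = [8; 1, 4, 1, 16, …] (period length 4).
Convergents:
  p_0/q_0 = 8/1
  p_1/q_1 = 9/1
  p_2/q_2 = 44/5
  p_3/q_3 = 53/6
  p_4/q_4 = 892/101
  p_5/q_5 = 945/107
q_4 = 101 ≤ 102 < 107 = q_5, so the answer is 892/101.

892/101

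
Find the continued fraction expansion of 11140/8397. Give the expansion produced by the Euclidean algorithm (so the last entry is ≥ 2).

11140 = 1×8397 + 2743
8397 = 3×2743 + 168
2743 = 16×168 + 55
168 = 3×55 + 3
55 = 18×3 + 1
3 = 3×1 + 0  (stop)
So 11140/8397 = [1; 3, 16, 3, 18, 3].

[1; 3, 16, 3, 18, 3]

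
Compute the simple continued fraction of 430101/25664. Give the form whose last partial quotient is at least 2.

[16; 1, 3, 6, 1, 3, 14, 16]

430101 = 16·25664 + 19477
25664 = 1·19477 + 6187
19477 = 3·6187 + 916
6187 = 6·916 + 691
916 = 1·691 + 225
691 = 3·225 + 16
225 = 14·16 + 1
16 = 16·1 + 0  (stop)
So 430101/25664 = [16; 1, 3, 6, 1, 3, 14, 16].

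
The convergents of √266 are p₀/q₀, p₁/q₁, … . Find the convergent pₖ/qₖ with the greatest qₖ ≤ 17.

√266 = [16; 3, 4, 3, 32, …] (period length 4).
Convergents:
  p_0/q_0 = 16/1
  p_1/q_1 = 49/3
  p_2/q_2 = 212/13
  p_3/q_3 = 685/42
q_2 = 13 ≤ 17 < 42 = q_3, so the answer is 212/13.

212/13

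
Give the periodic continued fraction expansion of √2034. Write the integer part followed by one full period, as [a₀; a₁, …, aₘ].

a₀ = ⌊√2034⌋ = 45.
With m₀=0, d₀=1 and mₖ₊₁ = dₖaₖ − mₖ, dₖ₊₁ = (n − mₖ₊₁²)/dₖ, aₖ₊₁ = ⌊(a₀+mₖ₊₁)/dₖ₊₁⌋:
  k=1: m=45, d=9, a=10
  k=2: m=45, d=1, a=90
d=1 and a=2a₀=90 at k=2, so the next step gives (m, d) = (45, 9) again — its k=1 value — and the period has length 2.

[45; 10, 90]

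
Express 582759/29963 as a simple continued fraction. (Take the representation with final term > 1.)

582759 = 19·29963 + 13462
29963 = 2·13462 + 3039
13462 = 4·3039 + 1306
3039 = 2·1306 + 427
1306 = 3·427 + 25
427 = 17·25 + 2
25 = 12·2 + 1
2 = 2·1 + 0  (stop)
So 582759/29963 = [19; 2, 4, 2, 3, 17, 12, 2].

[19; 2, 4, 2, 3, 17, 12, 2]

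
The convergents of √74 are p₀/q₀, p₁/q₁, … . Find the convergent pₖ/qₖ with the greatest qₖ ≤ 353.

√74 = [8; 1, 1, 1, 1, 16, …] (period length 5).
Convergents:
  p_0/q_0 = 8/1
  p_1/q_1 = 9/1
  p_2/q_2 = 17/2
  p_3/q_3 = 26/3
  p_4/q_4 = 43/5
  p_5/q_5 = 714/83
  p_6/q_6 = 757/88
  p_7/q_7 = 1471/171
  p_8/q_8 = 2228/259
  p_9/q_9 = 3699/430
q_8 = 259 ≤ 353 < 430 = q_9, so the answer is 2228/259.

2228/259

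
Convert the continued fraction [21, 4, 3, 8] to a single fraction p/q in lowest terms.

Using pₖ = aₖpₖ₋₁ + pₖ₋₂ and qₖ = aₖqₖ₋₁ + qₖ₋₂:
  k=0: a=21, p=21, q=1
  k=1: a=4, p=85, q=4
  k=2: a=3, p=276, q=13
  k=3: a=8, p=2293, q=108

2293/108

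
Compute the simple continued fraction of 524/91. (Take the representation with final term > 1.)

[5; 1, 3, 7, 3]

524 = 5×91 + 69
91 = 1×69 + 22
69 = 3×22 + 3
22 = 7×3 + 1
3 = 3×1 + 0  (stop)
So 524/91 = [5; 1, 3, 7, 3].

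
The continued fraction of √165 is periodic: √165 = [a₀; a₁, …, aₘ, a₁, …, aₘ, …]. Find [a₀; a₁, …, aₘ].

[12; 1, 5, 2, 5, 1, 24]

a₀ = ⌊√165⌋ = 12.
With m₀=0, d₀=1 and mₖ₊₁ = dₖaₖ − mₖ, dₖ₊₁ = (n − mₖ₊₁²)/dₖ, aₖ₊₁ = ⌊(a₀+mₖ₊₁)/dₖ₊₁⌋:
  k=1: m=12, d=21, a=1
  k=2: m=9, d=4, a=5
  k=3: m=11, d=11, a=2
  k=4: m=11, d=4, a=5
  k=5: m=9, d=21, a=1
  k=6: m=12, d=1, a=24
d=1 and a=2a₀=24 at k=6, so the next step gives (m, d) = (12, 21) again — its k=1 value — and the period has length 6.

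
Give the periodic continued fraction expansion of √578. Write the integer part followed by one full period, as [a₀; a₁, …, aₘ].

[24; 24, 48]

a₀ = ⌊√578⌋ = 24.
With m₀=0, d₀=1 and mₖ₊₁ = dₖaₖ − mₖ, dₖ₊₁ = (n − mₖ₊₁²)/dₖ, aₖ₊₁ = ⌊(a₀+mₖ₊₁)/dₖ₊₁⌋:
  k=1: m=24, d=2, a=24
  k=2: m=24, d=1, a=48
d=1 and a=2a₀=48 at k=2, so the next step gives (m, d) = (24, 2) again — its k=1 value — and the period has length 2.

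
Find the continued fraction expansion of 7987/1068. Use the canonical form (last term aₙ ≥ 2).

[7; 2, 11, 9, 5]

7987 = 7×1068 + 511
1068 = 2×511 + 46
511 = 11×46 + 5
46 = 9×5 + 1
5 = 5×1 + 0  (stop)
So 7987/1068 = [7; 2, 11, 9, 5].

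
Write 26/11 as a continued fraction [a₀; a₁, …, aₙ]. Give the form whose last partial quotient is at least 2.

26 = 2*11 + 4
11 = 2*4 + 3
4 = 1*3 + 1
3 = 3*1 + 0  (stop)
So 26/11 = [2; 2, 1, 3].

[2; 2, 1, 3]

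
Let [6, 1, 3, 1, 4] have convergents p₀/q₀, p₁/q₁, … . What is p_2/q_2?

Using pₖ = aₖpₖ₋₁ + pₖ₋₂, qₖ = aₖqₖ₋₁ + qₖ₋₂ (with p₋₁=1, p₋₂=0, q₋₁=0, q₋₂=1):
  k=0: a=6, p=6, q=1
  k=1: a=1, p=7, q=1
  k=2: a=3, p=27, q=4

27/4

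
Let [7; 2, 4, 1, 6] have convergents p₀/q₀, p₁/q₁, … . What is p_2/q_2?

Using pₖ = aₖpₖ₋₁ + pₖ₋₂, qₖ = aₖqₖ₋₁ + qₖ₋₂ (with p₋₁=1, p₋₂=0, q₋₁=0, q₋₂=1):
  k=0: a=7, p=7, q=1
  k=1: a=2, p=15, q=2
  k=2: a=4, p=67, q=9

67/9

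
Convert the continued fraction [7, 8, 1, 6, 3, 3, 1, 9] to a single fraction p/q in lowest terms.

Fold from the inside: start with 9/1.
  1 + 1/9 = 10/9
  3 + 9/10 = 39/10
  3 + 10/39 = 127/39
  6 + 39/127 = 801/127
  1 + 127/801 = 928/801
  8 + 801/928 = 8225/928
  7 + 928/8225 = 58503/8225

58503/8225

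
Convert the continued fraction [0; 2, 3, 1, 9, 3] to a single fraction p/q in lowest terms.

121/273

Using pₖ = aₖpₖ₋₁ + pₖ₋₂ and qₖ = aₖqₖ₋₁ + qₖ₋₂:
  k=0: a=0, p=0, q=1
  k=1: a=2, p=1, q=2
  k=2: a=3, p=3, q=7
  k=3: a=1, p=4, q=9
  k=4: a=9, p=39, q=88
  k=5: a=3, p=121, q=273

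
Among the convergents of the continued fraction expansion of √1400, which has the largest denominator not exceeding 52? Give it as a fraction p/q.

449/12

√1400 = [37; 2, 2, 2, 74, …] (period length 4).
Convergents:
  p_0/q_0 = 37/1
  p_1/q_1 = 75/2
  p_2/q_2 = 187/5
  p_3/q_3 = 449/12
  p_4/q_4 = 33413/893
q_3 = 12 ≤ 52 < 893 = q_4, so the answer is 449/12.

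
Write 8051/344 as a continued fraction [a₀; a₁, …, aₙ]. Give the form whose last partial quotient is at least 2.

[23; 2, 2, 9, 2, 3]

8051 = 23·344 + 139
344 = 2·139 + 66
139 = 2·66 + 7
66 = 9·7 + 3
7 = 2·3 + 1
3 = 3·1 + 0  (stop)
So 8051/344 = [23; 2, 2, 9, 2, 3].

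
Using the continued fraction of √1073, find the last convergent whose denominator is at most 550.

11039/337

√1073 = [32; 1, 3, 9, 9, 3, 1, 64, …] (period length 7).
Convergents:
  p_0/q_0 = 32/1
  p_1/q_1 = 33/1
  p_2/q_2 = 131/4
  p_3/q_3 = 1212/37
  p_4/q_4 = 11039/337
  p_5/q_5 = 34329/1048
q_4 = 337 ≤ 550 < 1048 = q_5, so the answer is 11039/337.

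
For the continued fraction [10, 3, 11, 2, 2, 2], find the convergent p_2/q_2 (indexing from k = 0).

351/34

Using pₖ = aₖpₖ₋₁ + pₖ₋₂, qₖ = aₖqₖ₋₁ + qₖ₋₂ (with p₋₁=1, p₋₂=0, q₋₁=0, q₋₂=1):
  k=0: a=10, p=10, q=1
  k=1: a=3, p=31, q=3
  k=2: a=11, p=351, q=34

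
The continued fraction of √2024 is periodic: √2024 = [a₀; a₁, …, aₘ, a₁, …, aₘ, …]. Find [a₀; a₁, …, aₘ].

[44; 1, 88]

a₀ = ⌊√2024⌋ = 44.
With m₀=0, d₀=1 and mₖ₊₁ = dₖaₖ − mₖ, dₖ₊₁ = (n − mₖ₊₁²)/dₖ, aₖ₊₁ = ⌊(a₀+mₖ₊₁)/dₖ₊₁⌋:
  k=1: m=44, d=88, a=1
  k=2: m=44, d=1, a=88
d=1 and a=2a₀=88 at k=2, so the next step gives (m, d) = (44, 88) again — its k=1 value — and the period has length 2.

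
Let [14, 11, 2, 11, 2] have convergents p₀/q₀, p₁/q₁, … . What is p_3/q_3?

3719/264

Using pₖ = aₖpₖ₋₁ + pₖ₋₂, qₖ = aₖqₖ₋₁ + qₖ₋₂ (with p₋₁=1, p₋₂=0, q₋₁=0, q₋₂=1):
  k=0: a=14, p=14, q=1
  k=1: a=11, p=155, q=11
  k=2: a=2, p=324, q=23
  k=3: a=11, p=3719, q=264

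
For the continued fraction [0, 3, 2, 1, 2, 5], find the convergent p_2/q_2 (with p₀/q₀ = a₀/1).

2/7

Using pₖ = aₖpₖ₋₁ + pₖ₋₂, qₖ = aₖqₖ₋₁ + qₖ₋₂ (with p₋₁=1, p₋₂=0, q₋₁=0, q₋₂=1):
  k=0: a=0, p=0, q=1
  k=1: a=3, p=1, q=3
  k=2: a=2, p=2, q=7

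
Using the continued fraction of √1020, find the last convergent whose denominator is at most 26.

√1020 = [31; 1, 14, 1, 62, …] (period length 4).
Convergents:
  p_0/q_0 = 31/1
  p_1/q_1 = 32/1
  p_2/q_2 = 479/15
  p_3/q_3 = 511/16
  p_4/q_4 = 32161/1007
q_3 = 16 ≤ 26 < 1007 = q_4, so the answer is 511/16.

511/16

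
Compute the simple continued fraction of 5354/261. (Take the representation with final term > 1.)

5354 = 20×261 + 134
261 = 1×134 + 127
134 = 1×127 + 7
127 = 18×7 + 1
7 = 7×1 + 0  (stop)
So 5354/261 = [20; 1, 1, 18, 7].

[20; 1, 1, 18, 7]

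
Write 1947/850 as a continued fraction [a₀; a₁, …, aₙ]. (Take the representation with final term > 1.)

[2; 3, 2, 3, 1, 3, 7]

1947 = 2*850 + 247
850 = 3*247 + 109
247 = 2*109 + 29
109 = 3*29 + 22
29 = 1*22 + 7
22 = 3*7 + 1
7 = 7*1 + 0  (stop)
So 1947/850 = [2; 3, 2, 3, 1, 3, 7].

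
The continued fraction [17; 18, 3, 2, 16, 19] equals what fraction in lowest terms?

683637/40085

Fold from the inside: start with 19/1.
  16 + 1/19 = 305/19
  2 + 19/305 = 629/305
  3 + 305/629 = 2192/629
  18 + 629/2192 = 40085/2192
  17 + 2192/40085 = 683637/40085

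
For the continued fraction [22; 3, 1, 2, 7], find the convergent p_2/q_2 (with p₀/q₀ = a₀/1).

Using pₖ = aₖpₖ₋₁ + pₖ₋₂, qₖ = aₖqₖ₋₁ + qₖ₋₂ (with p₋₁=1, p₋₂=0, q₋₁=0, q₋₂=1):
  k=0: a=22, p=22, q=1
  k=1: a=3, p=67, q=3
  k=2: a=1, p=89, q=4

89/4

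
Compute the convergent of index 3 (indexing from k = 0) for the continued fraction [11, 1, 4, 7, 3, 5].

Using pₖ = aₖpₖ₋₁ + pₖ₋₂, qₖ = aₖqₖ₋₁ + qₖ₋₂ (with p₋₁=1, p₋₂=0, q₋₁=0, q₋₂=1):
  k=0: a=11, p=11, q=1
  k=1: a=1, p=12, q=1
  k=2: a=4, p=59, q=5
  k=3: a=7, p=425, q=36

425/36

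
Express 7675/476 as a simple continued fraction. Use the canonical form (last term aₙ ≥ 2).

7675 = 16·476 + 59
476 = 8·59 + 4
59 = 14·4 + 3
4 = 1·3 + 1
3 = 3·1 + 0  (stop)
So 7675/476 = [16; 8, 14, 1, 3].

[16; 8, 14, 1, 3]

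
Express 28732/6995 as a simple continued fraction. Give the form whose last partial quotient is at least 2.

[4; 9, 3, 3, 5, 14]

28732 = 4*6995 + 752
6995 = 9*752 + 227
752 = 3*227 + 71
227 = 3*71 + 14
71 = 5*14 + 1
14 = 14*1 + 0  (stop)
So 28732/6995 = [4; 9, 3, 3, 5, 14].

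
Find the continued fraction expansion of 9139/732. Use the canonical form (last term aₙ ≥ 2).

[12; 2, 16, 7, 3]

9139 = 12×732 + 355
732 = 2×355 + 22
355 = 16×22 + 3
22 = 7×3 + 1
3 = 3×1 + 0  (stop)
So 9139/732 = [12; 2, 16, 7, 3].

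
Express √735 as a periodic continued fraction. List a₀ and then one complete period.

[27; 9, 54]

a₀ = ⌊√735⌋ = 27.
With m₀=0, d₀=1 and mₖ₊₁ = dₖaₖ − mₖ, dₖ₊₁ = (n − mₖ₊₁²)/dₖ, aₖ₊₁ = ⌊(a₀+mₖ₊₁)/dₖ₊₁⌋:
  k=1: m=27, d=6, a=9
  k=2: m=27, d=1, a=54
d=1 and a=2a₀=54 at k=2, so the next step gives (m, d) = (27, 6) again — its k=1 value — and the period has length 2.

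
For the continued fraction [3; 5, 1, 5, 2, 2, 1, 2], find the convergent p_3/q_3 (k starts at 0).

111/35

Using pₖ = aₖpₖ₋₁ + pₖ₋₂, qₖ = aₖqₖ₋₁ + qₖ₋₂ (with p₋₁=1, p₋₂=0, q₋₁=0, q₋₂=1):
  k=0: a=3, p=3, q=1
  k=1: a=5, p=16, q=5
  k=2: a=1, p=19, q=6
  k=3: a=5, p=111, q=35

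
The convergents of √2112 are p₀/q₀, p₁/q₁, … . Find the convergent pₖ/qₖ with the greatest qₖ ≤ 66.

1057/23

√2112 = [45; 1, 21, 1, 90, …] (period length 4).
Convergents:
  p_0/q_0 = 45/1
  p_1/q_1 = 46/1
  p_2/q_2 = 1011/22
  p_3/q_3 = 1057/23
  p_4/q_4 = 96141/2092
q_3 = 23 ≤ 66 < 2092 = q_4, so the answer is 1057/23.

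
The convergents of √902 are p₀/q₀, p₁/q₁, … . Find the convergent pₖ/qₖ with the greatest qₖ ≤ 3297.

54090/1801

√902 = [30; 30, 60, …] (period length 2).
Convergents:
  p_0/q_0 = 30/1
  p_1/q_1 = 901/30
  p_2/q_2 = 54090/1801
  p_3/q_3 = 1623601/54060
q_2 = 1801 ≤ 3297 < 54060 = q_3, so the answer is 54090/1801.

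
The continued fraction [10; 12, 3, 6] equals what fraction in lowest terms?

2359/234

Using pₖ = aₖpₖ₋₁ + pₖ₋₂ and qₖ = aₖqₖ₋₁ + qₖ₋₂:
  k=0: a=10, p=10, q=1
  k=1: a=12, p=121, q=12
  k=2: a=3, p=373, q=37
  k=3: a=6, p=2359, q=234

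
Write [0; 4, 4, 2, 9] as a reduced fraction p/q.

85/359

Fold from the inside: start with 9/1.
  2 + 1/9 = 19/9
  4 + 9/19 = 85/19
  4 + 19/85 = 359/85
  0 + 85/359 = 85/359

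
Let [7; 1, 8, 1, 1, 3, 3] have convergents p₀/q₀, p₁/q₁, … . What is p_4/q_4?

150/19

Using pₖ = aₖpₖ₋₁ + pₖ₋₂, qₖ = aₖqₖ₋₁ + qₖ₋₂ (with p₋₁=1, p₋₂=0, q₋₁=0, q₋₂=1):
  k=0: a=7, p=7, q=1
  k=1: a=1, p=8, q=1
  k=2: a=8, p=71, q=9
  k=3: a=1, p=79, q=10
  k=4: a=1, p=150, q=19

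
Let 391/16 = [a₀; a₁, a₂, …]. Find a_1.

2

391 = 24·16 + 7   →  a_0 = 24
16 = 2·7 + 2   →  a_1 = 2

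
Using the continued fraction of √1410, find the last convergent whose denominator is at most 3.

75/2

√1410 = [37; 1, 1, 4, 1, 1, 74, …] (period length 6).
Convergents:
  p_0/q_0 = 37/1
  p_1/q_1 = 38/1
  p_2/q_2 = 75/2
  p_3/q_3 = 338/9
q_2 = 2 ≤ 3 < 9 = q_3, so the answer is 75/2.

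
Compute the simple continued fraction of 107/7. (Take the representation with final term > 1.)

[15; 3, 2]

107 = 15*7 + 2
7 = 3*2 + 1
2 = 2*1 + 0  (stop)
So 107/7 = [15; 3, 2].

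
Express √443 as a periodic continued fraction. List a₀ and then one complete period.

[21; 21, 42]

a₀ = ⌊√443⌋ = 21.
With m₀=0, d₀=1 and mₖ₊₁ = dₖaₖ − mₖ, dₖ₊₁ = (n − mₖ₊₁²)/dₖ, aₖ₊₁ = ⌊(a₀+mₖ₊₁)/dₖ₊₁⌋:
  k=1: m=21, d=2, a=21
  k=2: m=21, d=1, a=42
d=1 and a=2a₀=42 at k=2, so the next step gives (m, d) = (21, 2) again — its k=1 value — and the period has length 2.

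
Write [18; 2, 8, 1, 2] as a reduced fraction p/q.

1016/55

Using pₖ = aₖpₖ₋₁ + pₖ₋₂ and qₖ = aₖqₖ₋₁ + qₖ₋₂:
  k=0: a=18, p=18, q=1
  k=1: a=2, p=37, q=2
  k=2: a=8, p=314, q=17
  k=3: a=1, p=351, q=19
  k=4: a=2, p=1016, q=55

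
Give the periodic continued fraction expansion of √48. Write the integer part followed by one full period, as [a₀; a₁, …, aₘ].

a₀ = ⌊√48⌋ = 6.

[6; 1, 12]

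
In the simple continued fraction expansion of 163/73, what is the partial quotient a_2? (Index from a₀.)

163 = 2·73 + 17   →  a_0 = 2
73 = 4·17 + 5   →  a_1 = 4
17 = 3·5 + 2   →  a_2 = 3

3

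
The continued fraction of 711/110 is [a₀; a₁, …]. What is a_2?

6

711 = 6·110 + 51   →  a_0 = 6
110 = 2·51 + 8   →  a_1 = 2
51 = 6·8 + 3   →  a_2 = 6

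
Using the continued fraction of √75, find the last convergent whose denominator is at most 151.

892/103

√75 = [8; 1, 1, 1, 16, …] (period length 4).
Convergents:
  p_0/q_0 = 8/1
  p_1/q_1 = 9/1
  p_2/q_2 = 17/2
  p_3/q_3 = 26/3
  p_4/q_4 = 433/50
  p_5/q_5 = 459/53
  p_6/q_6 = 892/103
  p_7/q_7 = 1351/156
q_6 = 103 ≤ 151 < 156 = q_7, so the answer is 892/103.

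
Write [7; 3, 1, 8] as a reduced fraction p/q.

254/35

Fold from the inside: start with 8/1.
  1 + 1/8 = 9/8
  3 + 8/9 = 35/9
  7 + 9/35 = 254/35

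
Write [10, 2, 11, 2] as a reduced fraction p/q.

Fold from the inside: start with 2/1.
  11 + 1/2 = 23/2
  2 + 2/23 = 48/23
  10 + 23/48 = 503/48

503/48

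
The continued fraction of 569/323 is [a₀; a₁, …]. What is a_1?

1

569 = 1·323 + 246   →  a_0 = 1
323 = 1·246 + 77   →  a_1 = 1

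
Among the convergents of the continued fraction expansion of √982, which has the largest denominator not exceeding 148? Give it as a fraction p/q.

2977/95

√982 = [31; 2, 1, 30, 1, 2, 62, …] (period length 6).
Convergents:
  p_0/q_0 = 31/1
  p_1/q_1 = 63/2
  p_2/q_2 = 94/3
  p_3/q_3 = 2883/92
  p_4/q_4 = 2977/95
  p_5/q_5 = 8837/282
q_4 = 95 ≤ 148 < 282 = q_5, so the answer is 2977/95.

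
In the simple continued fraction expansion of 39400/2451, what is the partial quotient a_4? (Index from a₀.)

39400 = 16·2451 + 184   →  a_0 = 16
2451 = 13·184 + 59   →  a_1 = 13
184 = 3·59 + 7   →  a_2 = 3
59 = 8·7 + 3   →  a_3 = 8
7 = 2·3 + 1   →  a_4 = 2

2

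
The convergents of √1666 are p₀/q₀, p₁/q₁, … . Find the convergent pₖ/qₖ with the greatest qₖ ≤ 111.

2449/60

√1666 = [40; 1, 4, 2, 4, 1, 80, …] (period length 6).
Convergents:
  p_0/q_0 = 40/1
  p_1/q_1 = 41/1
  p_2/q_2 = 204/5
  p_3/q_3 = 449/11
  p_4/q_4 = 2000/49
  p_5/q_5 = 2449/60
  p_6/q_6 = 197920/4849
q_5 = 60 ≤ 111 < 4849 = q_6, so the answer is 2449/60.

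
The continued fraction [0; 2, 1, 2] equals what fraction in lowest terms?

Using pₖ = aₖpₖ₋₁ + pₖ₋₂ and qₖ = aₖqₖ₋₁ + qₖ₋₂:
  k=0: a=0, p=0, q=1
  k=1: a=2, p=1, q=2
  k=2: a=1, p=1, q=3
  k=3: a=2, p=3, q=8

3/8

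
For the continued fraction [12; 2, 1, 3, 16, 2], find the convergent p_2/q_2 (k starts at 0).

Using pₖ = aₖpₖ₋₁ + pₖ₋₂, qₖ = aₖqₖ₋₁ + qₖ₋₂ (with p₋₁=1, p₋₂=0, q₋₁=0, q₋₂=1):
  k=0: a=12, p=12, q=1
  k=1: a=2, p=25, q=2
  k=2: a=1, p=37, q=3

37/3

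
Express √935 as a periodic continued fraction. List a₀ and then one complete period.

[30; 1, 1, 2, 1, 2, 1, 1, 60]

a₀ = ⌊√935⌋ = 30.
With m₀=0, d₀=1 and mₖ₊₁ = dₖaₖ − mₖ, dₖ₊₁ = (n − mₖ₊₁²)/dₖ, aₖ₊₁ = ⌊(a₀+mₖ₊₁)/dₖ₊₁⌋:
  k=1: m=30, d=35, a=1
  k=2: m=5, d=26, a=1
  k=3: m=21, d=19, a=2
  k=4: m=17, d=34, a=1
  k=5: m=17, d=19, a=2
  k=6: m=21, d=26, a=1
  k=7: m=5, d=35, a=1
  k=8: m=30, d=1, a=60
d=1 and a=2a₀=60 at k=8, so the next step gives (m, d) = (30, 35) again — its k=1 value — and the period has length 8.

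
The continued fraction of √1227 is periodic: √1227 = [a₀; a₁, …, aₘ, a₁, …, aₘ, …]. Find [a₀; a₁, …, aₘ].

a₀ = ⌊√1227⌋ = 35.
With m₀=0, d₀=1 and mₖ₊₁ = dₖaₖ − mₖ, dₖ₊₁ = (n − mₖ₊₁²)/dₖ, aₖ₊₁ = ⌊(a₀+mₖ₊₁)/dₖ₊₁⌋:
  k=1: m=35, d=2, a=35
  k=2: m=35, d=1, a=70
d=1 and a=2a₀=70 at k=2, so the next step gives (m, d) = (35, 2) again — its k=1 value — and the period has length 2.

[35; 35, 70]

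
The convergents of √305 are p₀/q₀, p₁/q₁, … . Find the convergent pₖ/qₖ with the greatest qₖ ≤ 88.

√305 = [17; 2, 6, 2, 34, …] (period length 4).
Convergents:
  p_0/q_0 = 17/1
  p_1/q_1 = 35/2
  p_2/q_2 = 227/13
  p_3/q_3 = 489/28
  p_4/q_4 = 16853/965
q_3 = 28 ≤ 88 < 965 = q_4, so the answer is 489/28.

489/28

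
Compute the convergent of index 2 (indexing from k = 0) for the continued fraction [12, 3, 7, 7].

271/22

Using pₖ = aₖpₖ₋₁ + pₖ₋₂, qₖ = aₖqₖ₋₁ + qₖ₋₂ (with p₋₁=1, p₋₂=0, q₋₁=0, q₋₂=1):
  k=0: a=12, p=12, q=1
  k=1: a=3, p=37, q=3
  k=2: a=7, p=271, q=22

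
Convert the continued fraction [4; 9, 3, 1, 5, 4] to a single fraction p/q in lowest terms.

Using pₖ = aₖpₖ₋₁ + pₖ₋₂ and qₖ = aₖqₖ₋₁ + qₖ₋₂:
  k=0: a=4, p=4, q=1
  k=1: a=9, p=37, q=9
  k=2: a=3, p=115, q=28
  k=3: a=1, p=152, q=37
  k=4: a=5, p=875, q=213
  k=5: a=4, p=3652, q=889

3652/889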